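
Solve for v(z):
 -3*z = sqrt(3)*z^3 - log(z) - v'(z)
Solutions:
 v(z) = C1 + sqrt(3)*z^4/4 + 3*z^2/2 - z*log(z) + z


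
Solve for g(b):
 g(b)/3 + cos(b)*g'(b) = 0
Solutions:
 g(b) = C1*(sin(b) - 1)^(1/6)/(sin(b) + 1)^(1/6)


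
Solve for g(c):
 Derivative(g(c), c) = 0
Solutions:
 g(c) = C1


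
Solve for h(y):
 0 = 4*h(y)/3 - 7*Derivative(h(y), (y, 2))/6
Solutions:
 h(y) = C1*exp(-2*sqrt(14)*y/7) + C2*exp(2*sqrt(14)*y/7)


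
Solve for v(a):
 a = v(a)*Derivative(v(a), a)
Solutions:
 v(a) = -sqrt(C1 + a^2)
 v(a) = sqrt(C1 + a^2)


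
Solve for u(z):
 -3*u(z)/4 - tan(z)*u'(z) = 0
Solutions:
 u(z) = C1/sin(z)^(3/4)


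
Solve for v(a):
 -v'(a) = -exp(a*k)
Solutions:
 v(a) = C1 + exp(a*k)/k


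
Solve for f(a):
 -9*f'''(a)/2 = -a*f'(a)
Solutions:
 f(a) = C1 + Integral(C2*airyai(6^(1/3)*a/3) + C3*airybi(6^(1/3)*a/3), a)


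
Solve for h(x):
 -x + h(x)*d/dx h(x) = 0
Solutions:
 h(x) = -sqrt(C1 + x^2)
 h(x) = sqrt(C1 + x^2)


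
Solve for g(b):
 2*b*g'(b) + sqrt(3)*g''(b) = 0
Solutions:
 g(b) = C1 + C2*erf(3^(3/4)*b/3)


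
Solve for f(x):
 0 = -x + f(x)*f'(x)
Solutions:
 f(x) = -sqrt(C1 + x^2)
 f(x) = sqrt(C1 + x^2)


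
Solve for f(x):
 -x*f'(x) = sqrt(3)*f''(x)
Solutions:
 f(x) = C1 + C2*erf(sqrt(2)*3^(3/4)*x/6)


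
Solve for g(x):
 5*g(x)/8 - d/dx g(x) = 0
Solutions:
 g(x) = C1*exp(5*x/8)


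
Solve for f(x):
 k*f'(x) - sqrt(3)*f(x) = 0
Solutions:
 f(x) = C1*exp(sqrt(3)*x/k)


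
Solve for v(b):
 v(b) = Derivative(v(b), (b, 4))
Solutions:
 v(b) = C1*exp(-b) + C2*exp(b) + C3*sin(b) + C4*cos(b)


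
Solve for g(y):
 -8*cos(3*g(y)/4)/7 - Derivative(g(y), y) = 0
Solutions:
 8*y/7 - 2*log(sin(3*g(y)/4) - 1)/3 + 2*log(sin(3*g(y)/4) + 1)/3 = C1


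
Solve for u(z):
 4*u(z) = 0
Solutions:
 u(z) = 0


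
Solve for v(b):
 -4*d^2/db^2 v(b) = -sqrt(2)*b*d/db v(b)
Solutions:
 v(b) = C1 + C2*erfi(2^(3/4)*b/4)


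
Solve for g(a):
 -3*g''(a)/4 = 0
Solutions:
 g(a) = C1 + C2*a


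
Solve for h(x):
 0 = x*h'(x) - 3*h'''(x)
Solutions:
 h(x) = C1 + Integral(C2*airyai(3^(2/3)*x/3) + C3*airybi(3^(2/3)*x/3), x)


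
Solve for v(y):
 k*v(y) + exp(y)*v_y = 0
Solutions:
 v(y) = C1*exp(k*exp(-y))


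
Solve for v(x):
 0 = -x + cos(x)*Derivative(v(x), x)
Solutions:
 v(x) = C1 + Integral(x/cos(x), x)


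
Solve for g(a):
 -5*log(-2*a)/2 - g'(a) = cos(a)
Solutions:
 g(a) = C1 - 5*a*log(-a)/2 - 5*a*log(2)/2 + 5*a/2 - sin(a)


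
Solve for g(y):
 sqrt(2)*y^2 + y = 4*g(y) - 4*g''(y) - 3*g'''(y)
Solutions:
 g(y) = C1*exp(-y*(8*2^(2/3)/(9*sqrt(537) + 211)^(1/3) + 8 + 2^(1/3)*(9*sqrt(537) + 211)^(1/3))/18)*sin(2^(1/3)*sqrt(3)*y*(-(9*sqrt(537) + 211)^(1/3) + 8*2^(1/3)/(9*sqrt(537) + 211)^(1/3))/18) + C2*exp(-y*(8*2^(2/3)/(9*sqrt(537) + 211)^(1/3) + 8 + 2^(1/3)*(9*sqrt(537) + 211)^(1/3))/18)*cos(2^(1/3)*sqrt(3)*y*(-(9*sqrt(537) + 211)^(1/3) + 8*2^(1/3)/(9*sqrt(537) + 211)^(1/3))/18) + C3*exp(y*(-4 + 8*2^(2/3)/(9*sqrt(537) + 211)^(1/3) + 2^(1/3)*(9*sqrt(537) + 211)^(1/3))/9) + sqrt(2)*y^2/4 + y/4 + sqrt(2)/2


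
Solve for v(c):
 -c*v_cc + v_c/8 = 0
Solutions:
 v(c) = C1 + C2*c^(9/8)


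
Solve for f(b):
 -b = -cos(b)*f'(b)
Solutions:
 f(b) = C1 + Integral(b/cos(b), b)


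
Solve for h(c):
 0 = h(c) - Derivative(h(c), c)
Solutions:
 h(c) = C1*exp(c)


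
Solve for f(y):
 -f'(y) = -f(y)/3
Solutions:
 f(y) = C1*exp(y/3)


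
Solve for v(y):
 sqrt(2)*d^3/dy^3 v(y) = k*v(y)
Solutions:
 v(y) = C1*exp(2^(5/6)*k^(1/3)*y/2) + C2*exp(2^(5/6)*k^(1/3)*y*(-1 + sqrt(3)*I)/4) + C3*exp(-2^(5/6)*k^(1/3)*y*(1 + sqrt(3)*I)/4)


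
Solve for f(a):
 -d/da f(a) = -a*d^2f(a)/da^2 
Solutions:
 f(a) = C1 + C2*a^2


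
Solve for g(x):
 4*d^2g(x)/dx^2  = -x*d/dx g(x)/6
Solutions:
 g(x) = C1 + C2*erf(sqrt(3)*x/12)


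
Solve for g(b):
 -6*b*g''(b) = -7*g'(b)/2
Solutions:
 g(b) = C1 + C2*b^(19/12)


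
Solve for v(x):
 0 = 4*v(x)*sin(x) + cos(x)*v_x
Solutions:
 v(x) = C1*cos(x)^4


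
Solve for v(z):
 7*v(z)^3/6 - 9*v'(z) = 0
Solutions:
 v(z) = -3*sqrt(3)*sqrt(-1/(C1 + 7*z))
 v(z) = 3*sqrt(3)*sqrt(-1/(C1 + 7*z))


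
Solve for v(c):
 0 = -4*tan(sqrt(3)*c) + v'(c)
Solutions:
 v(c) = C1 - 4*sqrt(3)*log(cos(sqrt(3)*c))/3


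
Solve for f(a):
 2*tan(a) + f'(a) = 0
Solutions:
 f(a) = C1 + 2*log(cos(a))


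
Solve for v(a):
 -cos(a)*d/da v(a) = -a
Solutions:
 v(a) = C1 + Integral(a/cos(a), a)


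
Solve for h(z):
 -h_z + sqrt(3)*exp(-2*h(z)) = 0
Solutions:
 h(z) = log(-sqrt(C1 + 2*sqrt(3)*z))
 h(z) = log(C1 + 2*sqrt(3)*z)/2


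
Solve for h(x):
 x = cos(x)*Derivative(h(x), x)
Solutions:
 h(x) = C1 + Integral(x/cos(x), x)


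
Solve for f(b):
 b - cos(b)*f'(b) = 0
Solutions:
 f(b) = C1 + Integral(b/cos(b), b)


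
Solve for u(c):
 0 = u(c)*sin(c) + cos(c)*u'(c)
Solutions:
 u(c) = C1*cos(c)


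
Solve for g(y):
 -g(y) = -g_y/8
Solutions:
 g(y) = C1*exp(8*y)


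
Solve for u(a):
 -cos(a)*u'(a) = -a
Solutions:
 u(a) = C1 + Integral(a/cos(a), a)


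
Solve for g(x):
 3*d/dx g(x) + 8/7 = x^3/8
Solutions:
 g(x) = C1 + x^4/96 - 8*x/21


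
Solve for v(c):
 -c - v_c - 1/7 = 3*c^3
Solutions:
 v(c) = C1 - 3*c^4/4 - c^2/2 - c/7


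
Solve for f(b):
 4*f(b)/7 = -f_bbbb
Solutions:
 f(b) = (C1*sin(7^(3/4)*b/7) + C2*cos(7^(3/4)*b/7))*exp(-7^(3/4)*b/7) + (C3*sin(7^(3/4)*b/7) + C4*cos(7^(3/4)*b/7))*exp(7^(3/4)*b/7)


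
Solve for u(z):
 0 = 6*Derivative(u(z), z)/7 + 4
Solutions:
 u(z) = C1 - 14*z/3


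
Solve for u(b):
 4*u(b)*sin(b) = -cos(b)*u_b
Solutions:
 u(b) = C1*cos(b)^4


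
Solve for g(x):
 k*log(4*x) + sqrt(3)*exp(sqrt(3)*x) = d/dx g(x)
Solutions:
 g(x) = C1 + k*x*log(x) + k*x*(-1 + 2*log(2)) + exp(sqrt(3)*x)


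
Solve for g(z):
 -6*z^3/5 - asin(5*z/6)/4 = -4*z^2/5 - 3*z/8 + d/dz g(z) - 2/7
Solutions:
 g(z) = C1 - 3*z^4/10 + 4*z^3/15 + 3*z^2/16 - z*asin(5*z/6)/4 + 2*z/7 - sqrt(36 - 25*z^2)/20


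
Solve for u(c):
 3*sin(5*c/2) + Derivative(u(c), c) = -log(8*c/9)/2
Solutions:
 u(c) = C1 - c*log(c)/2 - 3*c*log(2)/2 + c/2 + c*log(3) + 6*cos(5*c/2)/5


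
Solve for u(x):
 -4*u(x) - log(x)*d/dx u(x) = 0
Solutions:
 u(x) = C1*exp(-4*li(x))


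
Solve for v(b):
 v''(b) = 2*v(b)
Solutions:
 v(b) = C1*exp(-sqrt(2)*b) + C2*exp(sqrt(2)*b)


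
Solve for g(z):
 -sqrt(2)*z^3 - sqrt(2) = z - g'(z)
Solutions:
 g(z) = C1 + sqrt(2)*z^4/4 + z^2/2 + sqrt(2)*z


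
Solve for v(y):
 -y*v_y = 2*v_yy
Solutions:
 v(y) = C1 + C2*erf(y/2)


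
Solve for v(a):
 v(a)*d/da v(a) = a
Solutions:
 v(a) = -sqrt(C1 + a^2)
 v(a) = sqrt(C1 + a^2)


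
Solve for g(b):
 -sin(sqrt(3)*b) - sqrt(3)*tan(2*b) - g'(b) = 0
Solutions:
 g(b) = C1 + sqrt(3)*log(cos(2*b))/2 + sqrt(3)*cos(sqrt(3)*b)/3


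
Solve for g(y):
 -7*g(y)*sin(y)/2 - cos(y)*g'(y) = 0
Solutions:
 g(y) = C1*cos(y)^(7/2)


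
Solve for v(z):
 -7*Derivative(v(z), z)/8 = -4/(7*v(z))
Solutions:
 v(z) = -sqrt(C1 + 64*z)/7
 v(z) = sqrt(C1 + 64*z)/7


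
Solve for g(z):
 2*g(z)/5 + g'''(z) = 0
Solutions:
 g(z) = C3*exp(-2^(1/3)*5^(2/3)*z/5) + (C1*sin(2^(1/3)*sqrt(3)*5^(2/3)*z/10) + C2*cos(2^(1/3)*sqrt(3)*5^(2/3)*z/10))*exp(2^(1/3)*5^(2/3)*z/10)


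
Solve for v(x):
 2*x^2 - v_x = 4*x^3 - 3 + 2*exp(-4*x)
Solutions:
 v(x) = C1 - x^4 + 2*x^3/3 + 3*x + exp(-4*x)/2


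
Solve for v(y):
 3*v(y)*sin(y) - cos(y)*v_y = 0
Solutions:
 v(y) = C1/cos(y)^3


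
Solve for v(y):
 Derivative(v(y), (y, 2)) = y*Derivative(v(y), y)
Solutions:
 v(y) = C1 + C2*erfi(sqrt(2)*y/2)


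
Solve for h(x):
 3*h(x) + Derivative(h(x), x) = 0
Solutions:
 h(x) = C1*exp(-3*x)


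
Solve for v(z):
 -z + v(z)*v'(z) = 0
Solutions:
 v(z) = -sqrt(C1 + z^2)
 v(z) = sqrt(C1 + z^2)


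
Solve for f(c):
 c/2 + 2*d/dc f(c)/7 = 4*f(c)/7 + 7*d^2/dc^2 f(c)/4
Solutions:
 f(c) = 7*c/8 + (C1*sin(16*sqrt(3)*c/49) + C2*cos(16*sqrt(3)*c/49))*exp(4*c/49) + 7/16


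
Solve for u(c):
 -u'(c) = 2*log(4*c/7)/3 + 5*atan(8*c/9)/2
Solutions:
 u(c) = C1 - 2*c*log(c)/3 - 5*c*atan(8*c/9)/2 - 4*c*log(2)/3 + 2*c/3 + 2*c*log(7)/3 + 45*log(64*c^2 + 81)/32


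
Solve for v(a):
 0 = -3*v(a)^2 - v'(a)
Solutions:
 v(a) = 1/(C1 + 3*a)


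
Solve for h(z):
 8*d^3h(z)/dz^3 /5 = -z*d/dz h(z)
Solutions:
 h(z) = C1 + Integral(C2*airyai(-5^(1/3)*z/2) + C3*airybi(-5^(1/3)*z/2), z)


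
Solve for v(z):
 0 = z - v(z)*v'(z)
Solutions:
 v(z) = -sqrt(C1 + z^2)
 v(z) = sqrt(C1 + z^2)


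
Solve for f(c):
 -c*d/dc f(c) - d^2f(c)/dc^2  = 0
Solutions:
 f(c) = C1 + C2*erf(sqrt(2)*c/2)


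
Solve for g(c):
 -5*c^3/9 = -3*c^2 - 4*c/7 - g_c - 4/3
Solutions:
 g(c) = C1 + 5*c^4/36 - c^3 - 2*c^2/7 - 4*c/3


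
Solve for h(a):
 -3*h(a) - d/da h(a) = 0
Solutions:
 h(a) = C1*exp(-3*a)


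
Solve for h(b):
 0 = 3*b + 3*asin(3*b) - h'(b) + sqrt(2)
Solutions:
 h(b) = C1 + 3*b^2/2 + 3*b*asin(3*b) + sqrt(2)*b + sqrt(1 - 9*b^2)


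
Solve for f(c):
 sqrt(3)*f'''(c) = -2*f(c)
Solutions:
 f(c) = C3*exp(-2^(1/3)*3^(5/6)*c/3) + (C1*sin(6^(1/3)*c/2) + C2*cos(6^(1/3)*c/2))*exp(2^(1/3)*3^(5/6)*c/6)


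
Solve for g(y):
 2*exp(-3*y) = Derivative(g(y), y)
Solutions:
 g(y) = C1 - 2*exp(-3*y)/3


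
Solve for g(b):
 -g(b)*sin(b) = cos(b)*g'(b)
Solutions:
 g(b) = C1*cos(b)


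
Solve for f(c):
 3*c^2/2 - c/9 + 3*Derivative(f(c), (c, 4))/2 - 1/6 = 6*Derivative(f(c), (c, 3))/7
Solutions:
 f(c) = C1 + C2*c + C3*c^2 + C4*exp(4*c/7) + 7*c^5/240 + 1295*c^4/5184 + 8897*c^3/5184


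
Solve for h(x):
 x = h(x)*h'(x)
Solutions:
 h(x) = -sqrt(C1 + x^2)
 h(x) = sqrt(C1 + x^2)


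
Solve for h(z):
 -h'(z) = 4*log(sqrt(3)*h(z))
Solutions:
 Integral(1/(2*log(_y) + log(3)), (_y, h(z)))/2 = C1 - z


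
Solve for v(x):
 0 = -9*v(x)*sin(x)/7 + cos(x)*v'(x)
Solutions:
 v(x) = C1/cos(x)^(9/7)


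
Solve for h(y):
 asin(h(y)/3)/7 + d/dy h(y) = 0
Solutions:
 Integral(1/asin(_y/3), (_y, h(y))) = C1 - y/7


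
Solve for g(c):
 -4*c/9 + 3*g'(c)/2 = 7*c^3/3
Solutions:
 g(c) = C1 + 7*c^4/18 + 4*c^2/27


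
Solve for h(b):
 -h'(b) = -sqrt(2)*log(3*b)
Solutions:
 h(b) = C1 + sqrt(2)*b*log(b) - sqrt(2)*b + sqrt(2)*b*log(3)


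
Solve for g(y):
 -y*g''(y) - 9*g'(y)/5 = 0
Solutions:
 g(y) = C1 + C2/y^(4/5)


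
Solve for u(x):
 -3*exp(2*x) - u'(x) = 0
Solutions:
 u(x) = C1 - 3*exp(2*x)/2


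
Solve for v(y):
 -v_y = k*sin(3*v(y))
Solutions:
 v(y) = -acos((-C1 - exp(6*k*y))/(C1 - exp(6*k*y)))/3 + 2*pi/3
 v(y) = acos((-C1 - exp(6*k*y))/(C1 - exp(6*k*y)))/3


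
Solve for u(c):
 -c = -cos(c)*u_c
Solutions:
 u(c) = C1 + Integral(c/cos(c), c)


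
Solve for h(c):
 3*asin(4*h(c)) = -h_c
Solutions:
 Integral(1/asin(4*_y), (_y, h(c))) = C1 - 3*c


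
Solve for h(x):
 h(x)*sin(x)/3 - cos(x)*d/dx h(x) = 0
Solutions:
 h(x) = C1/cos(x)^(1/3)


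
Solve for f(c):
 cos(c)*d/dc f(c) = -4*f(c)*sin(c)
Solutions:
 f(c) = C1*cos(c)^4


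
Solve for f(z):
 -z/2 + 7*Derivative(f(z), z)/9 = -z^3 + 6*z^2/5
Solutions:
 f(z) = C1 - 9*z^4/28 + 18*z^3/35 + 9*z^2/28


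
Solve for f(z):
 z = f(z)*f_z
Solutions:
 f(z) = -sqrt(C1 + z^2)
 f(z) = sqrt(C1 + z^2)


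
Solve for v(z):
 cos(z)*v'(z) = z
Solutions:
 v(z) = C1 + Integral(z/cos(z), z)


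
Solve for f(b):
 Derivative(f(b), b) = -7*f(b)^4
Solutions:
 f(b) = (-3^(2/3) - 3*3^(1/6)*I)*(1/(C1 + 7*b))^(1/3)/6
 f(b) = (-3^(2/3) + 3*3^(1/6)*I)*(1/(C1 + 7*b))^(1/3)/6
 f(b) = (1/(C1 + 21*b))^(1/3)


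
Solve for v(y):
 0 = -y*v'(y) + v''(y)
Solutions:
 v(y) = C1 + C2*erfi(sqrt(2)*y/2)


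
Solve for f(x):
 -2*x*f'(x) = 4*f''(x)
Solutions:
 f(x) = C1 + C2*erf(x/2)


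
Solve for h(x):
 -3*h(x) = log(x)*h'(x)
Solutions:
 h(x) = C1*exp(-3*li(x))


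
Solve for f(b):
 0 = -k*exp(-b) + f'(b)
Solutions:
 f(b) = C1 - k*exp(-b)


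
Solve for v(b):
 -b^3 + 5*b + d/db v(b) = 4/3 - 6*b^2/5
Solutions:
 v(b) = C1 + b^4/4 - 2*b^3/5 - 5*b^2/2 + 4*b/3


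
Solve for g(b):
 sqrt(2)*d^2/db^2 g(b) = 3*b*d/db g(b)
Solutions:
 g(b) = C1 + C2*erfi(2^(1/4)*sqrt(3)*b/2)


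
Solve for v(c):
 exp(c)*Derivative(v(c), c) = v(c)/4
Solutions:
 v(c) = C1*exp(-exp(-c)/4)


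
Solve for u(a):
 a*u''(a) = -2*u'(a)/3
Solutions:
 u(a) = C1 + C2*a^(1/3)


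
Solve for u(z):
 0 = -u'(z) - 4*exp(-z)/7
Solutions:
 u(z) = C1 + 4*exp(-z)/7


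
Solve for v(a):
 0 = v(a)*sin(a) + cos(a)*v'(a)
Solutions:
 v(a) = C1*cos(a)


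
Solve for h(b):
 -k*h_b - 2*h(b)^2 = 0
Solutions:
 h(b) = k/(C1*k + 2*b)


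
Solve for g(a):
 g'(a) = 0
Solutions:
 g(a) = C1


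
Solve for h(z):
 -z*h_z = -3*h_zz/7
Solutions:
 h(z) = C1 + C2*erfi(sqrt(42)*z/6)


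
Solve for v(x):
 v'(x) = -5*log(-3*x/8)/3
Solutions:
 v(x) = C1 - 5*x*log(-x)/3 + x*(-5*log(3)/3 + 5/3 + 5*log(2))


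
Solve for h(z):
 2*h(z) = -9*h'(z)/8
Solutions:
 h(z) = C1*exp(-16*z/9)


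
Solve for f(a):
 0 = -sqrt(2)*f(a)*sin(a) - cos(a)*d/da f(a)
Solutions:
 f(a) = C1*cos(a)^(sqrt(2))


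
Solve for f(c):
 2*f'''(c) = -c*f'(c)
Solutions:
 f(c) = C1 + Integral(C2*airyai(-2^(2/3)*c/2) + C3*airybi(-2^(2/3)*c/2), c)


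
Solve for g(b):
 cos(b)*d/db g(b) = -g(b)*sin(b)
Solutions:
 g(b) = C1*cos(b)


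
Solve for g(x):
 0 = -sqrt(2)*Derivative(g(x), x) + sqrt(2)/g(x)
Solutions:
 g(x) = -sqrt(C1 + 2*x)
 g(x) = sqrt(C1 + 2*x)


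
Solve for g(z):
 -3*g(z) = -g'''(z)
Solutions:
 g(z) = C3*exp(3^(1/3)*z) + (C1*sin(3^(5/6)*z/2) + C2*cos(3^(5/6)*z/2))*exp(-3^(1/3)*z/2)


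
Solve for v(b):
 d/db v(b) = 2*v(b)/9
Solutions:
 v(b) = C1*exp(2*b/9)


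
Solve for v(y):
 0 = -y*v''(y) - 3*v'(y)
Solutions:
 v(y) = C1 + C2/y^2


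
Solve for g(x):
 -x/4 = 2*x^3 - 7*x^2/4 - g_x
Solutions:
 g(x) = C1 + x^4/2 - 7*x^3/12 + x^2/8


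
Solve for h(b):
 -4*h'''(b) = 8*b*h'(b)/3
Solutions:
 h(b) = C1 + Integral(C2*airyai(-2^(1/3)*3^(2/3)*b/3) + C3*airybi(-2^(1/3)*3^(2/3)*b/3), b)


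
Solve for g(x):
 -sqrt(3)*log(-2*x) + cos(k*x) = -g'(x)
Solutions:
 g(x) = C1 + sqrt(3)*x*(log(-x) - 1) + sqrt(3)*x*log(2) - Piecewise((sin(k*x)/k, Ne(k, 0)), (x, True))


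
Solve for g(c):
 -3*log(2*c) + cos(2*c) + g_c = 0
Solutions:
 g(c) = C1 + 3*c*log(c) - 3*c + 3*c*log(2) - sin(2*c)/2


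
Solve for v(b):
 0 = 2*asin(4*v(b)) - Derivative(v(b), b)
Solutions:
 Integral(1/asin(4*_y), (_y, v(b))) = C1 + 2*b


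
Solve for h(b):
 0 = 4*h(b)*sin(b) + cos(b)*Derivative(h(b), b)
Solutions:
 h(b) = C1*cos(b)^4


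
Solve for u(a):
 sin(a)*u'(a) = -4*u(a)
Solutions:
 u(a) = C1*(cos(a)^2 + 2*cos(a) + 1)/(cos(a)^2 - 2*cos(a) + 1)


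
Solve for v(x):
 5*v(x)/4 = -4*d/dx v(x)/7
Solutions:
 v(x) = C1*exp(-35*x/16)


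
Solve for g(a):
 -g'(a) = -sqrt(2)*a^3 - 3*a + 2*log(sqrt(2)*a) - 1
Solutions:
 g(a) = C1 + sqrt(2)*a^4/4 + 3*a^2/2 - 2*a*log(a) - a*log(2) + 3*a


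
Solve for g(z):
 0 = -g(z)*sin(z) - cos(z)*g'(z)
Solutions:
 g(z) = C1*cos(z)


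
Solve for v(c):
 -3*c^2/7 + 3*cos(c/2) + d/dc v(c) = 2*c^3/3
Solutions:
 v(c) = C1 + c^4/6 + c^3/7 - 6*sin(c/2)


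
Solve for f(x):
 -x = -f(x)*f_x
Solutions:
 f(x) = -sqrt(C1 + x^2)
 f(x) = sqrt(C1 + x^2)


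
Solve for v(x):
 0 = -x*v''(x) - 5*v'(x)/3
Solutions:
 v(x) = C1 + C2/x^(2/3)


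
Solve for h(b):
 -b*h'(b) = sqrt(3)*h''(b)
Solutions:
 h(b) = C1 + C2*erf(sqrt(2)*3^(3/4)*b/6)


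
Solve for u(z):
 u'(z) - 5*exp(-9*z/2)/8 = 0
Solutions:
 u(z) = C1 - 5*exp(-9*z/2)/36


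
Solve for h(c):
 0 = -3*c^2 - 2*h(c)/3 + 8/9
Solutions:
 h(c) = 4/3 - 9*c^2/2


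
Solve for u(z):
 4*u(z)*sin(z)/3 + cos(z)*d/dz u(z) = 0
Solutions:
 u(z) = C1*cos(z)^(4/3)


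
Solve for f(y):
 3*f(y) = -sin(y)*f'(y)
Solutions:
 f(y) = C1*(cos(y) + 1)^(3/2)/(cos(y) - 1)^(3/2)


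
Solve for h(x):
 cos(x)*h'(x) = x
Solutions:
 h(x) = C1 + Integral(x/cos(x), x)


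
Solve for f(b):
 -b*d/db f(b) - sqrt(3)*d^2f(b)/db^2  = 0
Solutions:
 f(b) = C1 + C2*erf(sqrt(2)*3^(3/4)*b/6)


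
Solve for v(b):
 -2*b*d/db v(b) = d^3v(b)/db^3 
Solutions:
 v(b) = C1 + Integral(C2*airyai(-2^(1/3)*b) + C3*airybi(-2^(1/3)*b), b)


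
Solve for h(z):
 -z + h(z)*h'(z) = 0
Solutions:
 h(z) = -sqrt(C1 + z^2)
 h(z) = sqrt(C1 + z^2)


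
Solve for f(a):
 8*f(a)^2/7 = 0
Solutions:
 f(a) = 0


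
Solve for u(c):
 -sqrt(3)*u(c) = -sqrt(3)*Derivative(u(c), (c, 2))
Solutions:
 u(c) = C1*exp(-c) + C2*exp(c)


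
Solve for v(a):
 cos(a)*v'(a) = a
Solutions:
 v(a) = C1 + Integral(a/cos(a), a)


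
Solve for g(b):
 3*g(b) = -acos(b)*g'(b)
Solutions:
 g(b) = C1*exp(-3*Integral(1/acos(b), b))


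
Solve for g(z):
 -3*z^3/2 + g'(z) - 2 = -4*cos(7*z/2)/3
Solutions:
 g(z) = C1 + 3*z^4/8 + 2*z - 8*sin(7*z/2)/21


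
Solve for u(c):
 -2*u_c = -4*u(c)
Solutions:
 u(c) = C1*exp(2*c)


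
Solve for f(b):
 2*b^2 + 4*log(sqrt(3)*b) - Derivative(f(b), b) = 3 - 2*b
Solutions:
 f(b) = C1 + 2*b^3/3 + b^2 + 4*b*log(b) - 7*b + b*log(9)


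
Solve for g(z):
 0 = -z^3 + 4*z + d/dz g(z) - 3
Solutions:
 g(z) = C1 + z^4/4 - 2*z^2 + 3*z


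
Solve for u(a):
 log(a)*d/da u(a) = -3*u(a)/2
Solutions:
 u(a) = C1*exp(-3*li(a)/2)


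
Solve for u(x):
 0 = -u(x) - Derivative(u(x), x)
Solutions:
 u(x) = C1*exp(-x)


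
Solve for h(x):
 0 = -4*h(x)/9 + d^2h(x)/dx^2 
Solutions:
 h(x) = C1*exp(-2*x/3) + C2*exp(2*x/3)


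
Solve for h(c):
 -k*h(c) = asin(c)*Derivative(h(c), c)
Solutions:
 h(c) = C1*exp(-k*Integral(1/asin(c), c))


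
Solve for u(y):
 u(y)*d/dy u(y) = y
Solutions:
 u(y) = -sqrt(C1 + y^2)
 u(y) = sqrt(C1 + y^2)


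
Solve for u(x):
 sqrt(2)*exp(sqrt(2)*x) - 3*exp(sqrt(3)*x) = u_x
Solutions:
 u(x) = C1 + exp(sqrt(2)*x) - sqrt(3)*exp(sqrt(3)*x)


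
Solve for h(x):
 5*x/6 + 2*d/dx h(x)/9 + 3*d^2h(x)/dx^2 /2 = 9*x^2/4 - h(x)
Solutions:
 h(x) = 9*x^2/4 - 11*x/6 + (C1*sin(sqrt(482)*x/27) + C2*cos(sqrt(482)*x/27))*exp(-2*x/27) - 685/108


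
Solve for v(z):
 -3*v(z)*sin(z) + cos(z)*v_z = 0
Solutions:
 v(z) = C1/cos(z)^3


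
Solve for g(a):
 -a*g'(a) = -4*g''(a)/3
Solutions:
 g(a) = C1 + C2*erfi(sqrt(6)*a/4)


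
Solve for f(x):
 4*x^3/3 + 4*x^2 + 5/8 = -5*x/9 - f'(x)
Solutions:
 f(x) = C1 - x^4/3 - 4*x^3/3 - 5*x^2/18 - 5*x/8


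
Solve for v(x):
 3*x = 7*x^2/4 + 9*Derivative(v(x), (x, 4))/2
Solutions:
 v(x) = C1 + C2*x + C3*x^2 + C4*x^3 - 7*x^6/6480 + x^5/180


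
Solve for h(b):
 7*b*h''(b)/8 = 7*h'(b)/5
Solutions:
 h(b) = C1 + C2*b^(13/5)


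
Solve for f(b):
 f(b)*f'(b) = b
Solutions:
 f(b) = -sqrt(C1 + b^2)
 f(b) = sqrt(C1 + b^2)


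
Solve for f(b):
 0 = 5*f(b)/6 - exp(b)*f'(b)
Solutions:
 f(b) = C1*exp(-5*exp(-b)/6)


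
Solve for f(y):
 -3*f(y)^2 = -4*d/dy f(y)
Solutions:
 f(y) = -4/(C1 + 3*y)


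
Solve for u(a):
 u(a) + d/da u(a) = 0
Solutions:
 u(a) = C1*exp(-a)


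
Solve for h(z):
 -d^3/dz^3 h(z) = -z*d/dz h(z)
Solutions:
 h(z) = C1 + Integral(C2*airyai(z) + C3*airybi(z), z)


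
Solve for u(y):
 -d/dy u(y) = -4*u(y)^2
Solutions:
 u(y) = -1/(C1 + 4*y)


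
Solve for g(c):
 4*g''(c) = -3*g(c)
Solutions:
 g(c) = C1*sin(sqrt(3)*c/2) + C2*cos(sqrt(3)*c/2)


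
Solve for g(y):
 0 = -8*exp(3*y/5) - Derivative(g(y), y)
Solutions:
 g(y) = C1 - 40*exp(3*y/5)/3


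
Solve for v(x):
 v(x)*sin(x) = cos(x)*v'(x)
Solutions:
 v(x) = C1/cos(x)


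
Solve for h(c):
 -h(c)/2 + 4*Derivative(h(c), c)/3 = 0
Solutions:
 h(c) = C1*exp(3*c/8)


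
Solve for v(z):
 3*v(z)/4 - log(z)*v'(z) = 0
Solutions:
 v(z) = C1*exp(3*li(z)/4)


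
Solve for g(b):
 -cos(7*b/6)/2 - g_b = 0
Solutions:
 g(b) = C1 - 3*sin(7*b/6)/7


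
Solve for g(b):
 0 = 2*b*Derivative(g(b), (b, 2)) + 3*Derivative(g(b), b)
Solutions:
 g(b) = C1 + C2/sqrt(b)


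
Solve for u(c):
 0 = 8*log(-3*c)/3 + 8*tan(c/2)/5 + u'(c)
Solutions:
 u(c) = C1 - 8*c*log(-c)/3 - 8*c*log(3)/3 + 8*c/3 + 16*log(cos(c/2))/5


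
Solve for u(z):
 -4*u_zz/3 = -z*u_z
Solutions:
 u(z) = C1 + C2*erfi(sqrt(6)*z/4)


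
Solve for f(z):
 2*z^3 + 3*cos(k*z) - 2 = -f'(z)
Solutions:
 f(z) = C1 - z^4/2 + 2*z - 3*sin(k*z)/k


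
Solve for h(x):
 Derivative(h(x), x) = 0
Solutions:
 h(x) = C1


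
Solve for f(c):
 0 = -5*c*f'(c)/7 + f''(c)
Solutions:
 f(c) = C1 + C2*erfi(sqrt(70)*c/14)


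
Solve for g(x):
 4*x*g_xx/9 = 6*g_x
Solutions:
 g(x) = C1 + C2*x^(29/2)


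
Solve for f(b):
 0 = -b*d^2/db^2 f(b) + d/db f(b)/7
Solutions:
 f(b) = C1 + C2*b^(8/7)


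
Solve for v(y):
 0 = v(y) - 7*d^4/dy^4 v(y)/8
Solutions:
 v(y) = C1*exp(-14^(3/4)*y/7) + C2*exp(14^(3/4)*y/7) + C3*sin(14^(3/4)*y/7) + C4*cos(14^(3/4)*y/7)


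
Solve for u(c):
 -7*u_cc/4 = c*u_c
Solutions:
 u(c) = C1 + C2*erf(sqrt(14)*c/7)


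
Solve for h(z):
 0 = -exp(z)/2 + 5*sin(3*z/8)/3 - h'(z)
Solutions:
 h(z) = C1 - exp(z)/2 - 40*cos(3*z/8)/9


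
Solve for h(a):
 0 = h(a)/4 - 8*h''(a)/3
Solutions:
 h(a) = C1*exp(-sqrt(6)*a/8) + C2*exp(sqrt(6)*a/8)


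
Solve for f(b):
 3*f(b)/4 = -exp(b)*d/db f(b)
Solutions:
 f(b) = C1*exp(3*exp(-b)/4)


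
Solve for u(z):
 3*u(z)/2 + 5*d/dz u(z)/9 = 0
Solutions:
 u(z) = C1*exp(-27*z/10)


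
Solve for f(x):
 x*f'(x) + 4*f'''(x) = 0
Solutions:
 f(x) = C1 + Integral(C2*airyai(-2^(1/3)*x/2) + C3*airybi(-2^(1/3)*x/2), x)


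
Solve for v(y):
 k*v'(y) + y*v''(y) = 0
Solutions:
 v(y) = C1 + y^(1 - re(k))*(C2*sin(log(y)*Abs(im(k))) + C3*cos(log(y)*im(k)))


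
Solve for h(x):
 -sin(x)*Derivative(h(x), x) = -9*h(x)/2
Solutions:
 h(x) = C1*(cos(x) - 1)^(1/4)*(cos(x)^2 - 2*cos(x) + 1)/((cos(x) + 1)^(1/4)*(cos(x)^2 + 2*cos(x) + 1))


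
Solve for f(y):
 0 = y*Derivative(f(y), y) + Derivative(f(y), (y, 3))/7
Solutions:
 f(y) = C1 + Integral(C2*airyai(-7^(1/3)*y) + C3*airybi(-7^(1/3)*y), y)


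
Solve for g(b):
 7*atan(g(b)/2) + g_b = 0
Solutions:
 Integral(1/atan(_y/2), (_y, g(b))) = C1 - 7*b


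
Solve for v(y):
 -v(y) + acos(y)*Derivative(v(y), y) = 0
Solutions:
 v(y) = C1*exp(Integral(1/acos(y), y))


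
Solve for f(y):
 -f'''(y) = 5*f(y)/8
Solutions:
 f(y) = C3*exp(-5^(1/3)*y/2) + (C1*sin(sqrt(3)*5^(1/3)*y/4) + C2*cos(sqrt(3)*5^(1/3)*y/4))*exp(5^(1/3)*y/4)


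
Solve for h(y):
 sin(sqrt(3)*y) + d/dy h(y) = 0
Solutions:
 h(y) = C1 + sqrt(3)*cos(sqrt(3)*y)/3


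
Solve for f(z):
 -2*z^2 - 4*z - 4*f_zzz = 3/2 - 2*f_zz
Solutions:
 f(z) = C1 + C2*z + C3*exp(z/2) + z^4/12 + z^3 + 51*z^2/8


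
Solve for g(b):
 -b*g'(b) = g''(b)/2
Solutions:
 g(b) = C1 + C2*erf(b)


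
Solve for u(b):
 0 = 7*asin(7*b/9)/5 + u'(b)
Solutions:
 u(b) = C1 - 7*b*asin(7*b/9)/5 - sqrt(81 - 49*b^2)/5


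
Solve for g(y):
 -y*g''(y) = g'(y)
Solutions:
 g(y) = C1 + C2*log(y)


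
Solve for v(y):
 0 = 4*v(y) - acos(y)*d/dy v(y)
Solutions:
 v(y) = C1*exp(4*Integral(1/acos(y), y))


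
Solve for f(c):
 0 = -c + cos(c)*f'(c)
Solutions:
 f(c) = C1 + Integral(c/cos(c), c)


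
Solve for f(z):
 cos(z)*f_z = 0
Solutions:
 f(z) = C1


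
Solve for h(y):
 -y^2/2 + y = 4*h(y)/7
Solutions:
 h(y) = 7*y*(2 - y)/8


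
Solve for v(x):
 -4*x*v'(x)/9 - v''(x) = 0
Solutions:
 v(x) = C1 + C2*erf(sqrt(2)*x/3)


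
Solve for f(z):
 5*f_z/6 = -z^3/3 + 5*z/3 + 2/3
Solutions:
 f(z) = C1 - z^4/10 + z^2 + 4*z/5


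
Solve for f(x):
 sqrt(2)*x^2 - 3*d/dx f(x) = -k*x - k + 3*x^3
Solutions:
 f(x) = C1 + k*x^2/6 + k*x/3 - x^4/4 + sqrt(2)*x^3/9


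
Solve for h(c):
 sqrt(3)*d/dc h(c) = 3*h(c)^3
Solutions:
 h(c) = -sqrt(2)*sqrt(-1/(C1 + sqrt(3)*c))/2
 h(c) = sqrt(2)*sqrt(-1/(C1 + sqrt(3)*c))/2


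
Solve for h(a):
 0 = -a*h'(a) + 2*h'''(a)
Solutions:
 h(a) = C1 + Integral(C2*airyai(2^(2/3)*a/2) + C3*airybi(2^(2/3)*a/2), a)


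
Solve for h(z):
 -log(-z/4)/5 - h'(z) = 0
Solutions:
 h(z) = C1 - z*log(-z)/5 + z*(1 + 2*log(2))/5


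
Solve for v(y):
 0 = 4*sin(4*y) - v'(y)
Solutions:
 v(y) = C1 - cos(4*y)


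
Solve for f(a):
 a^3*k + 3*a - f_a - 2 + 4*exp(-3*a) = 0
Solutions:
 f(a) = C1 + a^4*k/4 + 3*a^2/2 - 2*a - 4*exp(-3*a)/3


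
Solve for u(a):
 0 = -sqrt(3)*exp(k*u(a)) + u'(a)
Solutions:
 u(a) = Piecewise((log(-1/(C1*k + sqrt(3)*a*k))/k, Ne(k, 0)), (nan, True))
 u(a) = Piecewise((C1 + sqrt(3)*a, Eq(k, 0)), (nan, True))


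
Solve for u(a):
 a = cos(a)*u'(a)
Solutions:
 u(a) = C1 + Integral(a/cos(a), a)


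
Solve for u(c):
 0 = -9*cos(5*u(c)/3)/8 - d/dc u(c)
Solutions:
 9*c/8 - 3*log(sin(5*u(c)/3) - 1)/10 + 3*log(sin(5*u(c)/3) + 1)/10 = C1


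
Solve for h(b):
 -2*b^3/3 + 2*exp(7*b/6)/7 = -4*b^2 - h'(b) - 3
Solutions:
 h(b) = C1 + b^4/6 - 4*b^3/3 - 3*b - 12*exp(7*b/6)/49


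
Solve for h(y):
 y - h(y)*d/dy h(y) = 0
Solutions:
 h(y) = -sqrt(C1 + y^2)
 h(y) = sqrt(C1 + y^2)


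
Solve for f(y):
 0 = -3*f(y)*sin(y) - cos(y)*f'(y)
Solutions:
 f(y) = C1*cos(y)^3


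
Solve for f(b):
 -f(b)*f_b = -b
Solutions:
 f(b) = -sqrt(C1 + b^2)
 f(b) = sqrt(C1 + b^2)


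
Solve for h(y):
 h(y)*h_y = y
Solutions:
 h(y) = -sqrt(C1 + y^2)
 h(y) = sqrt(C1 + y^2)


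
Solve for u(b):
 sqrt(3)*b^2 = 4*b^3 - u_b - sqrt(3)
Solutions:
 u(b) = C1 + b^4 - sqrt(3)*b^3/3 - sqrt(3)*b


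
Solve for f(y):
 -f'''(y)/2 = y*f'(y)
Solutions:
 f(y) = C1 + Integral(C2*airyai(-2^(1/3)*y) + C3*airybi(-2^(1/3)*y), y)


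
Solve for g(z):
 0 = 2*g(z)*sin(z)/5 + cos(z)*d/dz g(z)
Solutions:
 g(z) = C1*cos(z)^(2/5)


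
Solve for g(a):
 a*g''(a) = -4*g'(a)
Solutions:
 g(a) = C1 + C2/a^3


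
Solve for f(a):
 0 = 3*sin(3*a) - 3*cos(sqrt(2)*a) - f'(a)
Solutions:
 f(a) = C1 - 3*sqrt(2)*sin(sqrt(2)*a)/2 - cos(3*a)


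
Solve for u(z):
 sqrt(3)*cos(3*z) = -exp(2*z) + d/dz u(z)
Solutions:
 u(z) = C1 + exp(2*z)/2 + sqrt(3)*sin(3*z)/3


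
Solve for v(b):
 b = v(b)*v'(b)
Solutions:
 v(b) = -sqrt(C1 + b^2)
 v(b) = sqrt(C1 + b^2)


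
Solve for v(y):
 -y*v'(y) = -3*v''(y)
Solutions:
 v(y) = C1 + C2*erfi(sqrt(6)*y/6)


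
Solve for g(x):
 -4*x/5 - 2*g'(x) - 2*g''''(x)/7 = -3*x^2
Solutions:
 g(x) = C1 + C4*exp(-7^(1/3)*x) + x^3/2 - x^2/5 + (C2*sin(sqrt(3)*7^(1/3)*x/2) + C3*cos(sqrt(3)*7^(1/3)*x/2))*exp(7^(1/3)*x/2)


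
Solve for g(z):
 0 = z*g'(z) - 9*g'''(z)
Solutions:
 g(z) = C1 + Integral(C2*airyai(3^(1/3)*z/3) + C3*airybi(3^(1/3)*z/3), z)


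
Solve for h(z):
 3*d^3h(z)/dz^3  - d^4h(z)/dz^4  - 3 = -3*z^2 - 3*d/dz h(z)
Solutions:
 h(z) = C1 + C2*exp(z*(-2^(2/3)*(sqrt(21) + 5)^(1/3)/4 - 2^(1/3)/(2*(sqrt(21) + 5)^(1/3)) + 1))*sin(2^(1/3)*sqrt(3)*z*(-2^(1/3)*(sqrt(21) + 5)^(1/3) + 2/(sqrt(21) + 5)^(1/3))/4) + C3*exp(z*(-2^(2/3)*(sqrt(21) + 5)^(1/3)/4 - 2^(1/3)/(2*(sqrt(21) + 5)^(1/3)) + 1))*cos(2^(1/3)*sqrt(3)*z*(-2^(1/3)*(sqrt(21) + 5)^(1/3) + 2/(sqrt(21) + 5)^(1/3))/4) + C4*exp(z*(2^(1/3)/(sqrt(21) + 5)^(1/3) + 1 + 2^(2/3)*(sqrt(21) + 5)^(1/3)/2)) - z^3/3 + 3*z


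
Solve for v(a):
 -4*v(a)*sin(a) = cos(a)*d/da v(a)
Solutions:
 v(a) = C1*cos(a)^4


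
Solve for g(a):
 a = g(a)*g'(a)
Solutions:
 g(a) = -sqrt(C1 + a^2)
 g(a) = sqrt(C1 + a^2)


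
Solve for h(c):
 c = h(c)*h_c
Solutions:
 h(c) = -sqrt(C1 + c^2)
 h(c) = sqrt(C1 + c^2)


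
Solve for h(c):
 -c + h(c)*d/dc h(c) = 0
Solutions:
 h(c) = -sqrt(C1 + c^2)
 h(c) = sqrt(C1 + c^2)


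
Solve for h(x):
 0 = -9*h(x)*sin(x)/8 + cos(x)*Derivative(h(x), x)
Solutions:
 h(x) = C1/cos(x)^(9/8)


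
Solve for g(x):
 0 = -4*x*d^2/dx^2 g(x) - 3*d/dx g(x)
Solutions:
 g(x) = C1 + C2*x^(1/4)


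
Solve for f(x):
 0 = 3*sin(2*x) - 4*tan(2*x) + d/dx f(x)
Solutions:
 f(x) = C1 - 2*log(cos(2*x)) + 3*cos(2*x)/2


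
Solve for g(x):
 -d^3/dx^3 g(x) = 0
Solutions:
 g(x) = C1 + C2*x + C3*x^2


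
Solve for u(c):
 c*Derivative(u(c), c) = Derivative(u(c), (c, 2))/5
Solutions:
 u(c) = C1 + C2*erfi(sqrt(10)*c/2)


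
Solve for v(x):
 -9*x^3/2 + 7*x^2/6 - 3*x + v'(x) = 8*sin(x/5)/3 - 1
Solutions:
 v(x) = C1 + 9*x^4/8 - 7*x^3/18 + 3*x^2/2 - x - 40*cos(x/5)/3


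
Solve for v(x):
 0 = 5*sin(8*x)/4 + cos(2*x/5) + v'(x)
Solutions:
 v(x) = C1 - 5*sin(2*x/5)/2 + 5*cos(8*x)/32


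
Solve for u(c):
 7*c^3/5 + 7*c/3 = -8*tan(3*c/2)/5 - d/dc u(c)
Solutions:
 u(c) = C1 - 7*c^4/20 - 7*c^2/6 + 16*log(cos(3*c/2))/15


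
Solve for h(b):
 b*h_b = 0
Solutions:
 h(b) = C1


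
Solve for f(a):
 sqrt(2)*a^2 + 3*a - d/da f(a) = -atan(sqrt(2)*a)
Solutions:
 f(a) = C1 + sqrt(2)*a^3/3 + 3*a^2/2 + a*atan(sqrt(2)*a) - sqrt(2)*log(2*a^2 + 1)/4


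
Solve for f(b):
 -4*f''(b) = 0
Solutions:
 f(b) = C1 + C2*b


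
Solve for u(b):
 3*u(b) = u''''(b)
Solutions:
 u(b) = C1*exp(-3^(1/4)*b) + C2*exp(3^(1/4)*b) + C3*sin(3^(1/4)*b) + C4*cos(3^(1/4)*b)


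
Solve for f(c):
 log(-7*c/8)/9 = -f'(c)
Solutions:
 f(c) = C1 - c*log(-c)/9 + c*(-log(7) + 1 + 3*log(2))/9


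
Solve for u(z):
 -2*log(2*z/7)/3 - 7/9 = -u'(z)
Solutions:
 u(z) = C1 + 2*z*log(z)/3 - 2*z*log(7)/3 + z/9 + 2*z*log(2)/3


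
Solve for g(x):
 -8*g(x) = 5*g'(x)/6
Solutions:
 g(x) = C1*exp(-48*x/5)


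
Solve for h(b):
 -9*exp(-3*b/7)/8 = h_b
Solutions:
 h(b) = C1 + 21*exp(-3*b/7)/8


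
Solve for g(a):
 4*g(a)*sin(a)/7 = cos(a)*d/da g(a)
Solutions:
 g(a) = C1/cos(a)^(4/7)


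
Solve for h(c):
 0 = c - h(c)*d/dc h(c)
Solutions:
 h(c) = -sqrt(C1 + c^2)
 h(c) = sqrt(C1 + c^2)


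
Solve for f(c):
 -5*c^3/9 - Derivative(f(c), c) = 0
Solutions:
 f(c) = C1 - 5*c^4/36


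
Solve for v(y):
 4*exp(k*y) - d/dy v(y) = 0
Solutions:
 v(y) = C1 + 4*exp(k*y)/k


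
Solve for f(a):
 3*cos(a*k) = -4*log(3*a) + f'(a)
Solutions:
 f(a) = C1 + 4*a*log(a) - 4*a + 4*a*log(3) + 3*Piecewise((sin(a*k)/k, Ne(k, 0)), (a, True))


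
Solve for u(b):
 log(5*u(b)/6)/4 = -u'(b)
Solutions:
 4*Integral(1/(log(_y) - log(6) + log(5)), (_y, u(b))) = C1 - b


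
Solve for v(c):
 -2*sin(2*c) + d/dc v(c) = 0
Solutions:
 v(c) = C1 - cos(2*c)


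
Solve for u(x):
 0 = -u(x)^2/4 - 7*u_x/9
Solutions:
 u(x) = 28/(C1 + 9*x)


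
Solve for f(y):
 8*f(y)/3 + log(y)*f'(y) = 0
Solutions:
 f(y) = C1*exp(-8*li(y)/3)


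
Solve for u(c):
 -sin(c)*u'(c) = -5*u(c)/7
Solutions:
 u(c) = C1*(cos(c) - 1)^(5/14)/(cos(c) + 1)^(5/14)


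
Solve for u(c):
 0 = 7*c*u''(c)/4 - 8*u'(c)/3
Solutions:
 u(c) = C1 + C2*c^(53/21)


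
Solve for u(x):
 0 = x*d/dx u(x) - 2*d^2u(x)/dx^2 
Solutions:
 u(x) = C1 + C2*erfi(x/2)


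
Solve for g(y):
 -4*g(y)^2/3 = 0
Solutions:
 g(y) = 0


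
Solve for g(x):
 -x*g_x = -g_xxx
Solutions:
 g(x) = C1 + Integral(C2*airyai(x) + C3*airybi(x), x)


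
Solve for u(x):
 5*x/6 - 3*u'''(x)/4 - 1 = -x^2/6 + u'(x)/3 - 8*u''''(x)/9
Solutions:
 u(x) = C1 + C2*exp(x*(-3^(1/3)*(64*sqrt(1267) + 2291)^(1/3) - 27*3^(2/3)/(64*sqrt(1267) + 2291)^(1/3) + 18)/64)*sin(3^(1/6)*x*(-3^(2/3)*(64*sqrt(1267) + 2291)^(1/3) + 81/(64*sqrt(1267) + 2291)^(1/3))/64) + C3*exp(x*(-3^(1/3)*(64*sqrt(1267) + 2291)^(1/3) - 27*3^(2/3)/(64*sqrt(1267) + 2291)^(1/3) + 18)/64)*cos(3^(1/6)*x*(-3^(2/3)*(64*sqrt(1267) + 2291)^(1/3) + 81/(64*sqrt(1267) + 2291)^(1/3))/64) + C4*exp(x*(27*3^(2/3)/(64*sqrt(1267) + 2291)^(1/3) + 9 + 3^(1/3)*(64*sqrt(1267) + 2291)^(1/3))/32) + x^3/6 + 5*x^2/4 - 21*x/4


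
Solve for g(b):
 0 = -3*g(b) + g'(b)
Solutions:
 g(b) = C1*exp(3*b)


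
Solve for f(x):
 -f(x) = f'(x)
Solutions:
 f(x) = C1*exp(-x)


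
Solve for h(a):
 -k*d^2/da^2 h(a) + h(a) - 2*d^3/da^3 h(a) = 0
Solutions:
 h(a) = C1*exp(-a*(k^2/(k^3 + sqrt(-k^6 + (k^3 - 54)^2) - 54)^(1/3) + k + (k^3 + sqrt(-k^6 + (k^3 - 54)^2) - 54)^(1/3))/6) + C2*exp(a*(-4*k^2/((-1 + sqrt(3)*I)*(k^3 + sqrt(-k^6 + (k^3 - 54)^2) - 54)^(1/3)) - 2*k + (k^3 + sqrt(-k^6 + (k^3 - 54)^2) - 54)^(1/3) - sqrt(3)*I*(k^3 + sqrt(-k^6 + (k^3 - 54)^2) - 54)^(1/3))/12) + C3*exp(a*(4*k^2/((1 + sqrt(3)*I)*(k^3 + sqrt(-k^6 + (k^3 - 54)^2) - 54)^(1/3)) - 2*k + (k^3 + sqrt(-k^6 + (k^3 - 54)^2) - 54)^(1/3) + sqrt(3)*I*(k^3 + sqrt(-k^6 + (k^3 - 54)^2) - 54)^(1/3))/12)


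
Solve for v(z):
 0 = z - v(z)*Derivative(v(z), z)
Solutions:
 v(z) = -sqrt(C1 + z^2)
 v(z) = sqrt(C1 + z^2)


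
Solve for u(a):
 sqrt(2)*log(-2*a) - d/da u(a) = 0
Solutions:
 u(a) = C1 + sqrt(2)*a*log(-a) + sqrt(2)*a*(-1 + log(2))


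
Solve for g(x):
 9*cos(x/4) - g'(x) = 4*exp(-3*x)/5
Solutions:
 g(x) = C1 + 36*sin(x/4) + 4*exp(-3*x)/15


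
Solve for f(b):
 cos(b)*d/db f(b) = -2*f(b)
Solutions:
 f(b) = C1*(sin(b) - 1)/(sin(b) + 1)


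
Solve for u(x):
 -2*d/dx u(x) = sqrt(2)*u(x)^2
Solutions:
 u(x) = 2/(C1 + sqrt(2)*x)


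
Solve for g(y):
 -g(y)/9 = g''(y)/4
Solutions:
 g(y) = C1*sin(2*y/3) + C2*cos(2*y/3)


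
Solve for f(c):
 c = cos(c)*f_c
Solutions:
 f(c) = C1 + Integral(c/cos(c), c)


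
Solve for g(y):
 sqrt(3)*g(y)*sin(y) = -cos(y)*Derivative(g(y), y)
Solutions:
 g(y) = C1*cos(y)^(sqrt(3))


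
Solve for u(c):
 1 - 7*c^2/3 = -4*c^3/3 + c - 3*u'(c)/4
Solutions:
 u(c) = C1 - 4*c^4/9 + 28*c^3/27 + 2*c^2/3 - 4*c/3


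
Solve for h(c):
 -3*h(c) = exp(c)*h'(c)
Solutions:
 h(c) = C1*exp(3*exp(-c))


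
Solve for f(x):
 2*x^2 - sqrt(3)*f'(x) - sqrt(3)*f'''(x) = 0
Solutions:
 f(x) = C1 + C2*sin(x) + C3*cos(x) + 2*sqrt(3)*x^3/9 - 4*sqrt(3)*x/3


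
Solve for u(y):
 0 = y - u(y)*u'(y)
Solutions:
 u(y) = -sqrt(C1 + y^2)
 u(y) = sqrt(C1 + y^2)


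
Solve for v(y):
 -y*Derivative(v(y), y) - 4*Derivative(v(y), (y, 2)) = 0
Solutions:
 v(y) = C1 + C2*erf(sqrt(2)*y/4)


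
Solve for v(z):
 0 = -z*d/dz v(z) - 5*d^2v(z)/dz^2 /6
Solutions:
 v(z) = C1 + C2*erf(sqrt(15)*z/5)


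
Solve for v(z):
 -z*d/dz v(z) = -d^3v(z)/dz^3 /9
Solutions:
 v(z) = C1 + Integral(C2*airyai(3^(2/3)*z) + C3*airybi(3^(2/3)*z), z)


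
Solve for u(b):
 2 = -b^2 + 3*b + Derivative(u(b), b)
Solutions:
 u(b) = C1 + b^3/3 - 3*b^2/2 + 2*b


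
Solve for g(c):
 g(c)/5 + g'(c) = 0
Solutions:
 g(c) = C1*exp(-c/5)


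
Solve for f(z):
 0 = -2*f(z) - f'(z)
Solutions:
 f(z) = C1*exp(-2*z)


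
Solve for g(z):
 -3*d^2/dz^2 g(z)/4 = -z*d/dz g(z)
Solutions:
 g(z) = C1 + C2*erfi(sqrt(6)*z/3)


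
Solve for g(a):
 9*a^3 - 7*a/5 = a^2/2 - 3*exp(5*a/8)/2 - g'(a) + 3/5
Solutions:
 g(a) = C1 - 9*a^4/4 + a^3/6 + 7*a^2/10 + 3*a/5 - 12*exp(5*a/8)/5


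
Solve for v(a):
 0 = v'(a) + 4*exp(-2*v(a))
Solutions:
 v(a) = log(-sqrt(C1 - 8*a))
 v(a) = log(C1 - 8*a)/2


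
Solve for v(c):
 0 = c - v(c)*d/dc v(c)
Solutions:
 v(c) = -sqrt(C1 + c^2)
 v(c) = sqrt(C1 + c^2)


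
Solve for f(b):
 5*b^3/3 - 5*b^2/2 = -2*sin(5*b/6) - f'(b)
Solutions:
 f(b) = C1 - 5*b^4/12 + 5*b^3/6 + 12*cos(5*b/6)/5


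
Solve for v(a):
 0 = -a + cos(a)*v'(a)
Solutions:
 v(a) = C1 + Integral(a/cos(a), a)


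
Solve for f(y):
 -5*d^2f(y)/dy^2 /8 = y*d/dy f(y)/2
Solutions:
 f(y) = C1 + C2*erf(sqrt(10)*y/5)


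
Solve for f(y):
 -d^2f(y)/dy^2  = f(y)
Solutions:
 f(y) = C1*sin(y) + C2*cos(y)


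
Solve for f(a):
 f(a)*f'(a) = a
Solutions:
 f(a) = -sqrt(C1 + a^2)
 f(a) = sqrt(C1 + a^2)


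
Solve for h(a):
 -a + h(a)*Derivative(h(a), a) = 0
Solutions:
 h(a) = -sqrt(C1 + a^2)
 h(a) = sqrt(C1 + a^2)


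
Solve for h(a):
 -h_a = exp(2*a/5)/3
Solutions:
 h(a) = C1 - 5*exp(2*a/5)/6


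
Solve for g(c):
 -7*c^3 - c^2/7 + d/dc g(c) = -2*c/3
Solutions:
 g(c) = C1 + 7*c^4/4 + c^3/21 - c^2/3


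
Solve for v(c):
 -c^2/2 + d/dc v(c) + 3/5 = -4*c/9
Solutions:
 v(c) = C1 + c^3/6 - 2*c^2/9 - 3*c/5


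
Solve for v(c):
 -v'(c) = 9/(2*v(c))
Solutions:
 v(c) = -sqrt(C1 - 9*c)
 v(c) = sqrt(C1 - 9*c)


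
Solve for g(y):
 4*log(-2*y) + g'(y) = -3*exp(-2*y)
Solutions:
 g(y) = C1 - 4*y*log(-y) + 4*y*(1 - log(2)) + 3*exp(-2*y)/2


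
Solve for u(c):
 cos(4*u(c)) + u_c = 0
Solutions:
 u(c) = -asin((C1 + exp(8*c))/(C1 - exp(8*c)))/4 + pi/4
 u(c) = asin((C1 + exp(8*c))/(C1 - exp(8*c)))/4


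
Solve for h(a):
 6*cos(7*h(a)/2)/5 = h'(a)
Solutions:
 -6*a/5 - log(sin(7*h(a)/2) - 1)/7 + log(sin(7*h(a)/2) + 1)/7 = C1


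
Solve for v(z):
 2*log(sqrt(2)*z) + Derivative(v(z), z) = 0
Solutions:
 v(z) = C1 - 2*z*log(z) - z*log(2) + 2*z


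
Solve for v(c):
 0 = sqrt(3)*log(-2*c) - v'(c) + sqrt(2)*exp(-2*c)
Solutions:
 v(c) = C1 + sqrt(3)*c*log(-c) + sqrt(3)*c*(-1 + log(2)) - sqrt(2)*exp(-2*c)/2


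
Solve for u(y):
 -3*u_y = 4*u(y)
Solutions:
 u(y) = C1*exp(-4*y/3)


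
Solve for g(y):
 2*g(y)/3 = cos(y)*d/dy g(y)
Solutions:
 g(y) = C1*(sin(y) + 1)^(1/3)/(sin(y) - 1)^(1/3)


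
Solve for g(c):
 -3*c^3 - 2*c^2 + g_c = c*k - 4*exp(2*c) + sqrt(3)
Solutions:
 g(c) = C1 + 3*c^4/4 + 2*c^3/3 + c^2*k/2 + sqrt(3)*c - 2*exp(2*c)


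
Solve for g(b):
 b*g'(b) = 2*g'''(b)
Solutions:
 g(b) = C1 + Integral(C2*airyai(2^(2/3)*b/2) + C3*airybi(2^(2/3)*b/2), b)


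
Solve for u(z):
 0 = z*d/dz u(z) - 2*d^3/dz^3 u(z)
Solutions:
 u(z) = C1 + Integral(C2*airyai(2^(2/3)*z/2) + C3*airybi(2^(2/3)*z/2), z)


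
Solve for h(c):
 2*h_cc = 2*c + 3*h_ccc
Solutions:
 h(c) = C1 + C2*c + C3*exp(2*c/3) + c^3/6 + 3*c^2/4


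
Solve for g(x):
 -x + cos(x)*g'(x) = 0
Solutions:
 g(x) = C1 + Integral(x/cos(x), x)


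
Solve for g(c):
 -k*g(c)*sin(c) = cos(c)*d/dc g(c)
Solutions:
 g(c) = C1*exp(k*log(cos(c)))


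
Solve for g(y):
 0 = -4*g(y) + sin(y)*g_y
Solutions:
 g(y) = C1*(cos(y)^2 - 2*cos(y) + 1)/(cos(y)^2 + 2*cos(y) + 1)


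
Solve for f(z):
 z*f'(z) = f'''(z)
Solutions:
 f(z) = C1 + Integral(C2*airyai(z) + C3*airybi(z), z)


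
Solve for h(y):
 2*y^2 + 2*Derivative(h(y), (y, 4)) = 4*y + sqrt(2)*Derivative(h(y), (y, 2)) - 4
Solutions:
 h(y) = C1 + C2*y + C3*exp(-2^(3/4)*y/2) + C4*exp(2^(3/4)*y/2) + sqrt(2)*y^4/12 - sqrt(2)*y^3/3 + y^2*(sqrt(2) + 2)


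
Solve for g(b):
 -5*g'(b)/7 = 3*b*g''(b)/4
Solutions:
 g(b) = C1 + C2*b^(1/21)


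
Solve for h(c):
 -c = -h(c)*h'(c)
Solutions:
 h(c) = -sqrt(C1 + c^2)
 h(c) = sqrt(C1 + c^2)


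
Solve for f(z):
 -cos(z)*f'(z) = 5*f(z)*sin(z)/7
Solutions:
 f(z) = C1*cos(z)^(5/7)


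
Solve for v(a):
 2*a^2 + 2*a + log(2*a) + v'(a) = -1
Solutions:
 v(a) = C1 - 2*a^3/3 - a^2 - a*log(a) - a*log(2)


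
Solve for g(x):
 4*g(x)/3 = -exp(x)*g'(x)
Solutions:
 g(x) = C1*exp(4*exp(-x)/3)


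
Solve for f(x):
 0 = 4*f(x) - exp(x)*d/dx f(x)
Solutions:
 f(x) = C1*exp(-4*exp(-x))


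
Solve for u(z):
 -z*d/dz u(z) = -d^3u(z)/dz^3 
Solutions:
 u(z) = C1 + Integral(C2*airyai(z) + C3*airybi(z), z)


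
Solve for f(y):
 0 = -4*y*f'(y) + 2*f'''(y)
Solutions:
 f(y) = C1 + Integral(C2*airyai(2^(1/3)*y) + C3*airybi(2^(1/3)*y), y)


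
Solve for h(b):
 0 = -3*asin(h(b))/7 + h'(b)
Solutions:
 Integral(1/asin(_y), (_y, h(b))) = C1 + 3*b/7


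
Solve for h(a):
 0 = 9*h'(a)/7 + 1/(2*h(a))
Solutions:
 h(a) = -sqrt(C1 - 7*a)/3
 h(a) = sqrt(C1 - 7*a)/3


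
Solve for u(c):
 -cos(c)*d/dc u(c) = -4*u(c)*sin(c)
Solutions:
 u(c) = C1/cos(c)^4


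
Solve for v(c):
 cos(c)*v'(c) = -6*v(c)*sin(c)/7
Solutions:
 v(c) = C1*cos(c)^(6/7)


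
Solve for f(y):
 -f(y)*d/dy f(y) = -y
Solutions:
 f(y) = -sqrt(C1 + y^2)
 f(y) = sqrt(C1 + y^2)
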